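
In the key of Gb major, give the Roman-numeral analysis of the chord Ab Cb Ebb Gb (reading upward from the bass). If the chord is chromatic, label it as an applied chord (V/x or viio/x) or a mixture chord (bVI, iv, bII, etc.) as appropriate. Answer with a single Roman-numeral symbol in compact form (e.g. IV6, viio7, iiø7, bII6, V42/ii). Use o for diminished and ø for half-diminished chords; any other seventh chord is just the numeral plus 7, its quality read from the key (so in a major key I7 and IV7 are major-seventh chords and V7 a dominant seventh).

iiø7

Stacked in thirds the chord is Ab-Cb-Ebb-Gb: a half-diminished seventh chord on Ab.
Ab is the second degree of Gb major. This is the half-diminished supertonic seventh, borrowed from the parallel minor.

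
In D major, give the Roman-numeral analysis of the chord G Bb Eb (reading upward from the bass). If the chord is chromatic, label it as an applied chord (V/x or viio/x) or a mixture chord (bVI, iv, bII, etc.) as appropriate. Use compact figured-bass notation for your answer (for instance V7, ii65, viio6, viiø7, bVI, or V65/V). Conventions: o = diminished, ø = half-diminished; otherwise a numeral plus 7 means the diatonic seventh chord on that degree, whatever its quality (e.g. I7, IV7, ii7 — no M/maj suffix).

The pitches Eb-G-Bb form a major triad rooted on Eb.
Eb is the lowered second degree of D major (diatonic 2 would be E). This is the Neapolitan sixth — a major triad on the lowered second degree, here in its customary first inversion.
With G in the bass the chord is in first inversion, so the figured bass is 6.

bII6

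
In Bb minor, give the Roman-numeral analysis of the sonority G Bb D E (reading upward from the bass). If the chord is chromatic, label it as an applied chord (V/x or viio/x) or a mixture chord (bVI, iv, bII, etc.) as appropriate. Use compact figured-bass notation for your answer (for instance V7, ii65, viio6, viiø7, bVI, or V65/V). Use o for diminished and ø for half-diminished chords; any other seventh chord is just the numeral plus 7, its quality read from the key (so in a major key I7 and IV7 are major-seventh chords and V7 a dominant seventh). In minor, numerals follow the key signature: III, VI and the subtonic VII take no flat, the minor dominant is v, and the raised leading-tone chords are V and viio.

The pitches E-G-Bb-D form a half-diminished seventh chord rooted on E.
E sits a half step below F (V in Bb minor); a diminished chord there is the applied leading-tone chord of V.
With G in the bass the chord is in first inversion, so the figured bass is 65.

viiø65/V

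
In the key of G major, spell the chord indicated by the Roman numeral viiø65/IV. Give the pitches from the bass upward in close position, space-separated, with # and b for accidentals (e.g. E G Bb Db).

D F A B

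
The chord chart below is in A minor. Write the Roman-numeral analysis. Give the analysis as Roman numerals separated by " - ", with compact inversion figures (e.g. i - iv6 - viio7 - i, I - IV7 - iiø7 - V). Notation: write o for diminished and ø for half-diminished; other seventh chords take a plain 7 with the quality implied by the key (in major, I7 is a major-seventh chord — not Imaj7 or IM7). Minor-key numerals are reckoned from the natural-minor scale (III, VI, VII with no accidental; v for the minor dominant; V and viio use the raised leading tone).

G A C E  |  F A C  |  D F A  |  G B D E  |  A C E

G-A-C-E: root A is the tonic; minor seventh chord there is i42.
F-A-C has root F, degree 6 in A minor, so VI.
D-F-A has root D, degree 4 in A minor, so iv.
G-B-D-E: root E is the dominant; minor seventh chord there is v65.
A-C-E has root A, degree 1 in A minor, so i.

i42 - VI - iv - v65 - i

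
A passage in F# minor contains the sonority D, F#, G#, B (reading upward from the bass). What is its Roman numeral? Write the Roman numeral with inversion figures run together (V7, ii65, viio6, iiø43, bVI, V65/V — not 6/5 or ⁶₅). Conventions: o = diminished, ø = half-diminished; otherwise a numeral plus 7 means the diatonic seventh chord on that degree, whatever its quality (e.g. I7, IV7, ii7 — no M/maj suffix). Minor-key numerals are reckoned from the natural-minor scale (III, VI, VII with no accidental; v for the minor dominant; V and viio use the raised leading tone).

The pitches G#-B-D-F# form a half-diminished seventh chord rooted on G#.
G# is scale degree 2 in F# minor, and a half-diminished seventh chord on that degree is written iiø7.
With D in the bass the chord is in second inversion, so the figured bass is 43.

iiø43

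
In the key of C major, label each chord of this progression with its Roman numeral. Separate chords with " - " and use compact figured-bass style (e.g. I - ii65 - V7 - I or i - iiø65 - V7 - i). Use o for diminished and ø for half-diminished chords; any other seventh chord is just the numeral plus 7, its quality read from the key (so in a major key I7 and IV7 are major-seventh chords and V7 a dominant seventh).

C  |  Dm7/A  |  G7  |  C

C: major triad on C = scale degree 1 → I.
Dm7/A has root D, degree 2 in C major, so ii43.
G7: dominant seventh chord on G = scale degree 5 → V7.
C: root C is the tonic; major triad there is I.

I - ii43 - V7 - I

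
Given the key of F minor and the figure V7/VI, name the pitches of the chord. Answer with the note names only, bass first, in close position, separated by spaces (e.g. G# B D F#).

V7/VI is a secondary dominant — the dominant seventh of VI. VI in F minor is Db, so the applied chord's root is Ab, a perfect fifth above.
Building a dominant seventh chord on Ab gives Ab-C-Eb-Gb.

Ab C Eb Gb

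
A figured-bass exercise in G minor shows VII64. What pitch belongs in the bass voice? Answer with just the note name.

C

VII in G minor has root F; the chord is F-A-C.
The figure 64 means second inversion — the fifth is in the bass.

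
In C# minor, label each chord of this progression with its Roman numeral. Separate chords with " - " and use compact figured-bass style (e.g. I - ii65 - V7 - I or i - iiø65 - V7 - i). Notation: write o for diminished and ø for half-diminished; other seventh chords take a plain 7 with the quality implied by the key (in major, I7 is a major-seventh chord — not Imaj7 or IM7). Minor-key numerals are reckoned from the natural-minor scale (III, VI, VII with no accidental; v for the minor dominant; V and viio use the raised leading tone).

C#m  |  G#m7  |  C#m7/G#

i - v7 - i43

C#m: minor triad on C# = scale degree 1 → i.
G#m7: root G# is the dominant; minor seventh chord there is v7.
C#m7/G# has root C#, degree 1 in C# minor, so i43.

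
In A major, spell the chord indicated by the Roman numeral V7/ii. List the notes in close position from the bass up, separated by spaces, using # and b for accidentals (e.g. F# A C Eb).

The slash means an applied dominant: we want the dominant of ii. In A major, ii is B minor, and its dominant is built on F#.
Building a dominant seventh chord on F# gives F#-A#-C#-E.

F# A# C# E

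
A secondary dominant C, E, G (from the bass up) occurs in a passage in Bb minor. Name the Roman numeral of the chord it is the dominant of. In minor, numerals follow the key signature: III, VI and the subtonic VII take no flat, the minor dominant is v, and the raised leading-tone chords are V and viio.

V

The chord is a major triad on C.
A dominant resolves down a perfect fifth: C → F. In Bb minor, F is scale degree 5, i.e. V.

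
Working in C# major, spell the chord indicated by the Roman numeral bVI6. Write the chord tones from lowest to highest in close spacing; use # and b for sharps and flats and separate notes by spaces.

Scale degree 6 in C# major is A#; lowering it a half step gives A. bVI6 is a major triad on the lowered sixth degree, borrowed from the parallel minor.
So the chord is A-C#-E.
The figured bass 6 indicates first inversion, placing the third (C#) in the bass: C#-E-A.

C# E A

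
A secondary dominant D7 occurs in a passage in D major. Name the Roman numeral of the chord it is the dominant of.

The chord is a dominant seventh chord on D.
A dominant resolves down a perfect fifth: D → G. In D major, G is scale degree 4, i.e. IV.

IV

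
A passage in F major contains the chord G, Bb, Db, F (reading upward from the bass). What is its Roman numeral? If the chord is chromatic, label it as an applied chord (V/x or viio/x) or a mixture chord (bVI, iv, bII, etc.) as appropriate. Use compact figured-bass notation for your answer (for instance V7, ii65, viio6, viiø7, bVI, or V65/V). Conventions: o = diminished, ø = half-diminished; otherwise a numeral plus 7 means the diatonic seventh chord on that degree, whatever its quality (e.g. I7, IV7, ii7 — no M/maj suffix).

iiø7

Stacked in thirds the chord is G-Bb-Db-F: a half-diminished seventh chord on G.
G is the second degree of F major. This is the half-diminished supertonic seventh, borrowed from the parallel minor.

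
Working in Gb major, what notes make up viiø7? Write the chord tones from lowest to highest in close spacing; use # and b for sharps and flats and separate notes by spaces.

The numeral's case and figure indicate a half-diminished seventh chord. In Gb major its root, the leading tone, is F.
Stacking thirds from F gives F-Ab-Cb-Eb.

F Ab Cb Eb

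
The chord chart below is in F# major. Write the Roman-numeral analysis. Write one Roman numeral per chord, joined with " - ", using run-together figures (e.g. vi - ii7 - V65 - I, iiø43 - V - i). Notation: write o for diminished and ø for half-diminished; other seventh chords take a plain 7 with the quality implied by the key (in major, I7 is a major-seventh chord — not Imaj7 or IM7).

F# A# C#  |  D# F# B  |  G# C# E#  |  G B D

I - IV6 - V64 - bII

F#-A#-C# has root F#, degree 1 in F# major, so I.
D#-F#-B has root B, degree 4 in F# major, so IV6.
G#-C#-E#: major triad on C# = scale degree 5 → V64.
G-B-D: G with this quality isn't in the key; a major triad on b2 is the Neapolitan chord, bII.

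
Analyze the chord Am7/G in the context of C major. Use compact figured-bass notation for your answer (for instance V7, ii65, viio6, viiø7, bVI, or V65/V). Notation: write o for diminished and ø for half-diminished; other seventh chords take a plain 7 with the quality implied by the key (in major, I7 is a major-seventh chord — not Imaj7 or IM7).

The pitches A-C-E-G form a minor seventh chord rooted on A.
In C major, A is the submediant; the diatonic minor seventh chord there is vi7.
With G in the bass the chord is in third inversion, so the figured bass is 42.

vi42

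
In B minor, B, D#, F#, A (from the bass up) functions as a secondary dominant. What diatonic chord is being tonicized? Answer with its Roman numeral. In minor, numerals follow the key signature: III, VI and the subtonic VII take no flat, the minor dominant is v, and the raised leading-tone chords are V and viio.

The chord is a dominant seventh chord on B.
A dominant resolves down a perfect fifth: B → E. In B minor, E is scale degree 4, i.e. iv.

iv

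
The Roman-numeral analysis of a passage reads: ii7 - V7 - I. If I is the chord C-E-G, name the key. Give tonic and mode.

I is given as C-E-G — a major triad with root C.
If C is scale degree 1 and the mode makes that degree carry a major triad, the tonic is C and the mode is major.

C major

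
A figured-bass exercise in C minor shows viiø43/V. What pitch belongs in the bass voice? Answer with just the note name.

The applied chord viiø43/V is rooted on F#: F#-A-C-E.
The figure 43 means second inversion — the fifth is in the bass.

C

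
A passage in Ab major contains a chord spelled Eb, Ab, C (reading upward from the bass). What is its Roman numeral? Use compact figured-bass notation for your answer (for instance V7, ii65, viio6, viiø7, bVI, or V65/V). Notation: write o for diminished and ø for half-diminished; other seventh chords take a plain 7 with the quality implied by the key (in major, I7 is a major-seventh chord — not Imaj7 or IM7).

I64

Stacked in thirds the chord is Ab-C-Eb: a major triad on Ab.
In Ab major, Ab is the tonic; the diatonic major triad there is I.
With Eb in the bass the chord is in second inversion, so the figured bass is 64.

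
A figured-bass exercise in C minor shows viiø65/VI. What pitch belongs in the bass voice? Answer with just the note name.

Bb

The applied chord viiø65/VI is rooted on G: G-Bb-Db-F.
The figure 65 means first inversion — the third is in the bass.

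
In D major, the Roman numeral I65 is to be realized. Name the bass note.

I in D major has root D; the chord is D-F#-A-C#.
The figure 65 means first inversion — the third is in the bass.

F#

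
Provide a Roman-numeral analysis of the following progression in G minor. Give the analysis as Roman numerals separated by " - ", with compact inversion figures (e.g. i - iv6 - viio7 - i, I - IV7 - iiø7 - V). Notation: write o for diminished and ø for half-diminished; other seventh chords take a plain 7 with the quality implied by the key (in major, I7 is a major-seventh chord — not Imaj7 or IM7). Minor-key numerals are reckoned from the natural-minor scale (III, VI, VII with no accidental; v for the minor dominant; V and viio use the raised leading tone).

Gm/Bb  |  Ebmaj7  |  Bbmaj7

Gm/Bb has root G, degree 1 in G minor, so i6.
Ebmaj7 has root Eb, degree 6 in G minor, so VI7.
Bbmaj7 has root Bb, degree 3 in G minor, so III7.

i6 - VI7 - III7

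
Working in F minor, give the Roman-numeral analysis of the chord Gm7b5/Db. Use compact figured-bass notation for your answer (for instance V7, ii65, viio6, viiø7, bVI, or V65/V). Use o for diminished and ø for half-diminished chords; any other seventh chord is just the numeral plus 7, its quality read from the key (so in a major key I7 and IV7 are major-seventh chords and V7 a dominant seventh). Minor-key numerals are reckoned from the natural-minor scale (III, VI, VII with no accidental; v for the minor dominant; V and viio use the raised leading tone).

The pitches G-Bb-Db-F form a half-diminished seventh chord rooted on G.
In F minor, G is the supertonic; the diatonic half-diminished seventh chord there is iiø7.
With Db in the bass the chord is in second inversion, so the figured bass is 43.

iiø43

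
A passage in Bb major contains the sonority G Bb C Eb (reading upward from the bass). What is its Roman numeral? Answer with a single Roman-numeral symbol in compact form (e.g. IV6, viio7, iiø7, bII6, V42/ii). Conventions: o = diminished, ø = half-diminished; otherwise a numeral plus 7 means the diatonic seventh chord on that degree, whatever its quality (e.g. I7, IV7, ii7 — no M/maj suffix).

Stacked in thirds the chord is C-Eb-G-Bb: a minor seventh chord on C.
In Bb major, C is the supertonic; the diatonic minor seventh chord there is ii7.
With G in the bass the chord is in second inversion, so the figured bass is 43.

ii43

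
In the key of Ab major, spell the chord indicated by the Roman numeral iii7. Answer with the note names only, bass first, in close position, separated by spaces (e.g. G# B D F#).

C Eb G Bb

The numeral's case and figure indicate a minor seventh chord. In Ab major its root, scale degree 3, is C.
That chord is spelled C-Eb-G-Bb.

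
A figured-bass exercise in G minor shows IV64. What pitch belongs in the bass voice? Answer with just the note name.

G

IV in G minor has root C; the chord is C-E-G.
The figure 64 means second inversion — the fifth is in the bass.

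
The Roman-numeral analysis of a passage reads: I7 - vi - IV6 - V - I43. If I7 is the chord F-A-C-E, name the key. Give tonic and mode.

The chord Fmaj7 is a major seventh chord rooted on F; its label is I7.
If F is scale degree 1 and the mode makes that degree carry a major seventh chord, the tonic is F and the mode is major.

F major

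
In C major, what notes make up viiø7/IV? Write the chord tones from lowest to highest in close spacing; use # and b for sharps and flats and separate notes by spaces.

E G Bb D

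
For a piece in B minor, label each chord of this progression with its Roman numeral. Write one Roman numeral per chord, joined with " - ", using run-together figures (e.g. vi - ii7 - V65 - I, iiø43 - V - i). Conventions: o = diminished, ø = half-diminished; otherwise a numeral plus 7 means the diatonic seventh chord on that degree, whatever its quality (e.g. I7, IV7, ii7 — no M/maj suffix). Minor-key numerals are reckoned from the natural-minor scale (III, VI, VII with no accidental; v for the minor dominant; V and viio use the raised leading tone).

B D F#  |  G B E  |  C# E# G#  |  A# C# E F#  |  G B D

i - iv6 - V/V - V65 - VI

B-D-F#: minor triad on B = scale degree 1 → i.
G-B-E has root E, degree 4 in B minor, so iv6.
C#-E#-G#: chromatic; C# is V of V, so V/V.
A#-C#-E-F# has root F#, degree 5 in B minor, so V65.
G-B-D: root G is the submediant; major triad there is VI.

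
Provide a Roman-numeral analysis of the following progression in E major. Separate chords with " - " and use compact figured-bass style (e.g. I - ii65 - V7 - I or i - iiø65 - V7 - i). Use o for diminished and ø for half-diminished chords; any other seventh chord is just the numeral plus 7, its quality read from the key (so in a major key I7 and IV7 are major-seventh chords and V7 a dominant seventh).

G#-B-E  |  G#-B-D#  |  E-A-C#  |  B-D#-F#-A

G#-B-E: root E is the tonic; major triad there is I6.
G#-B-D# has root G#, degree 3 in E major, so iii.
E-A-C# has root A, degree 4 in E major, so IV64.
B-D#-F#-A has root B, degree 5 in E major, so V7.

I6 - iii - IV64 - V7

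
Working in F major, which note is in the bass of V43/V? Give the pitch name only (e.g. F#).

The applied chord V43/V is rooted on G: G-B-D-F.
The figure 43 means second inversion — the fifth is in the bass.

D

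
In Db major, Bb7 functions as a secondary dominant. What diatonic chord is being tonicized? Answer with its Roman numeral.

ii

The chord is a dominant seventh chord on Bb.
A dominant resolves down a perfect fifth: Bb → Eb. In Db major, Eb is scale degree 2, i.e. ii.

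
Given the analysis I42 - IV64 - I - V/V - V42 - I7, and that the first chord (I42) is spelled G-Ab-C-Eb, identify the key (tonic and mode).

The anchor chord is a major seventh chord on Ab, labeled I42.
If Ab is scale degree 1 and the mode makes that degree carry a major seventh chord, the tonic is Ab and the mode is major.

Ab major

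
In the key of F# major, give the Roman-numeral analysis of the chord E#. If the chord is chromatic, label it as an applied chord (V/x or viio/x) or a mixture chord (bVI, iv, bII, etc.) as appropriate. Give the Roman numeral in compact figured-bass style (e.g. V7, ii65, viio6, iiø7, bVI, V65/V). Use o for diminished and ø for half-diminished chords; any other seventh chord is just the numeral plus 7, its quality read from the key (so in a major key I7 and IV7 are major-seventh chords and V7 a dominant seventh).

V/iii

Stacked in thirds the chord is E#-G##-B#: a major triad on E#.
E# is not a diatonic chord root with this quality in F# major, but it lies a perfect fifth above A# (iii), so the chord functions as an applied dominant of iii.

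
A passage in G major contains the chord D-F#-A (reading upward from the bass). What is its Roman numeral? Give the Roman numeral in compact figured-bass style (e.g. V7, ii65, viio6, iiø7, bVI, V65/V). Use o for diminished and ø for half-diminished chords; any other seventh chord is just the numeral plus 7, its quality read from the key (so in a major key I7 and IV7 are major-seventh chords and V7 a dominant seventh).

V

The pitches D-F#-A form a major triad rooted on D.
In G major, D is the dominant; the diatonic major triad there is V.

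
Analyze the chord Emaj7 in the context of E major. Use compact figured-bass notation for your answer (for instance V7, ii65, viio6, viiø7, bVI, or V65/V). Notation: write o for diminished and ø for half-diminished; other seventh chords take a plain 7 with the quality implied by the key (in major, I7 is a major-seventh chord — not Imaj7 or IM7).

Stacked in thirds the chord is E-G#-B-D#: a major seventh chord on E.
In E major, E is the tonic; the diatonic major seventh chord there is I7.

I7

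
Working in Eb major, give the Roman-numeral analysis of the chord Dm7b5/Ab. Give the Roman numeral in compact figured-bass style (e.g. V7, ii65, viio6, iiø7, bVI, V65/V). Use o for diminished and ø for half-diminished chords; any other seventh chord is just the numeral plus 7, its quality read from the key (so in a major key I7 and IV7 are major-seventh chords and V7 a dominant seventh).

Stacked in thirds the chord is D-F-Ab-C: a half-diminished seventh chord on D.
In Eb major, D is the leading tone; the diatonic half-diminished seventh chord there is viiø7.
With Ab in the bass the chord is in second inversion, so the figured bass is 43.

viiø43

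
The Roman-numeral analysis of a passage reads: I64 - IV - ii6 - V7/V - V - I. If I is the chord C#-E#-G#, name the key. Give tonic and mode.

I is given as C#-E#-G# — a major triad with root C#.
If C# is scale degree 1 and the mode makes that degree carry a major triad, the tonic is C# and the mode is major.

C# major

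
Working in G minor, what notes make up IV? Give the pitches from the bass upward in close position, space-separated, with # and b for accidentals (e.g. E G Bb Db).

IV is the major subdominant, borrowed from the parallel major. In G minor that root is C.
So the chord is C-E-G, a major triad.

C E G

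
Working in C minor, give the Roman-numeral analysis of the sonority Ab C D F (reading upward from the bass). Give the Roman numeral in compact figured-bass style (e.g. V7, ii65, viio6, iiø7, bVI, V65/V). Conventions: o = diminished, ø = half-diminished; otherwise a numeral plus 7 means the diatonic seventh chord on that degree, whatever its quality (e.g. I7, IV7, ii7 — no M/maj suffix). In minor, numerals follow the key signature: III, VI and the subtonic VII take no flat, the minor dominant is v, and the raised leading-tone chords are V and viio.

The pitches D-F-Ab-C form a half-diminished seventh chord rooted on D.
In C minor, D is the supertonic; the diatonic half-diminished seventh chord there is iiø7.
With Ab in the bass the chord is in second inversion, so the figured bass is 43.

iiø43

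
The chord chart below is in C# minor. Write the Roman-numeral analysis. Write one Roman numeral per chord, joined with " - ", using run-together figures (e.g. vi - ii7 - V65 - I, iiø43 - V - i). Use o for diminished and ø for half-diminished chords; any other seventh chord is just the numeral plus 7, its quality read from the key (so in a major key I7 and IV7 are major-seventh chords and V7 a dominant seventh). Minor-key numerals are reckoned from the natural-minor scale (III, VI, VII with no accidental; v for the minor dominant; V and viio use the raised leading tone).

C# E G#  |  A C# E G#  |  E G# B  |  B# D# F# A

C#-E-G#: minor triad on C# = scale degree 1 → i.
A-C#-E-G# has root A, degree 6 in C# minor, so VI7.
E-G#-B: root E is the mediant; major triad there is III.
B#-D#-F#-A: root B# is the leading tone; fully diminished seventh chord there is viio7.

i - VI7 - III - viio7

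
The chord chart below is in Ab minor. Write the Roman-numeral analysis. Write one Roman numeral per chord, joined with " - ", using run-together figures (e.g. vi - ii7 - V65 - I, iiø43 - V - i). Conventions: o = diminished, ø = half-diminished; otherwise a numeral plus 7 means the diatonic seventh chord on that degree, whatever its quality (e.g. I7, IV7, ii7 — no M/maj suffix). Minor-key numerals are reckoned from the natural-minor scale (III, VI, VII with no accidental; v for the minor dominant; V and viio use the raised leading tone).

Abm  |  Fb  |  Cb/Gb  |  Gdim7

i - VI - III64 - viio7

Abm: minor triad on Ab = scale degree 1 → i.
Fb: root Fb is the submediant; major triad there is VI.
Cb/Gb: major triad on Cb = scale degree 3 → III64.
Gdim7: fully diminished seventh chord on G = scale degree 7 → viio7.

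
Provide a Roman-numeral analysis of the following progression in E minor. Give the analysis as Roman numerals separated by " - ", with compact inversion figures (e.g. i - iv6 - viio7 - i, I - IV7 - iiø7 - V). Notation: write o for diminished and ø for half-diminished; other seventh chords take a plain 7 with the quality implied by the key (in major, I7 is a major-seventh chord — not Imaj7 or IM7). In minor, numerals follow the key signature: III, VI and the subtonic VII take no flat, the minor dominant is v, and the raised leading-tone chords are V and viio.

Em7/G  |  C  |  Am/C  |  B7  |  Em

i65 - VI - iv6 - V7 - i

Em7/G has root E, degree 1 in E minor, so i65.
C: major triad on C = scale degree 6 → VI.
Am/C: minor triad on A = scale degree 4 → iv6.
B7: root B is the dominant; dominant seventh chord there is V7.
Em: minor triad on E = scale degree 1 → i.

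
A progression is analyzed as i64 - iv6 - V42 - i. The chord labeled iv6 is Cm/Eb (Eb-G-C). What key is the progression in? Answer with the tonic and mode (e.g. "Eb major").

G minor

iv6 is given as Eb-G-C — a minor triad with root C.
Counting down 3 scale steps from C places the tonic on G; a minor triad on degree 4 is diatonic only in minor.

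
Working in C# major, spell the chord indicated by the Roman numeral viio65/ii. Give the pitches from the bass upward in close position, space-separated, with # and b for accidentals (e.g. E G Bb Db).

E# G# B C##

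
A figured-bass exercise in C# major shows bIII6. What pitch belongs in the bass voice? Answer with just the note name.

bIII in C# major has root E; the chord is E-G#-B.
The figure 6 means first inversion — the third is in the bass.

G#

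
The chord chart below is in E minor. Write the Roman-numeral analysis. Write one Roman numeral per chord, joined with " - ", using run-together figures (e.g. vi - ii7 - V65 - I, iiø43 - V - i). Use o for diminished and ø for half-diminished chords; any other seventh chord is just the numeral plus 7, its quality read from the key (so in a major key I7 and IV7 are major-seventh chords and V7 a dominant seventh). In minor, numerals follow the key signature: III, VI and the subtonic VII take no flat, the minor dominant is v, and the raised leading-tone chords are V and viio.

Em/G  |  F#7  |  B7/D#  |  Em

i6 - V7/V - V65 - i

Em/G: root E is the tonic; minor triad there is i6.
F#7 is the secondary dominant of V (dominant seventh chord on F#): V7/V.
B7/D#: dominant seventh chord on B = scale degree 5 → V65.
Em: minor triad on E = scale degree 1 → i.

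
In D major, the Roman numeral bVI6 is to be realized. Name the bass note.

D

bVI in D major has root Bb; the chord is Bb-D-F.
The figure 6 means first inversion — the third is in the bass.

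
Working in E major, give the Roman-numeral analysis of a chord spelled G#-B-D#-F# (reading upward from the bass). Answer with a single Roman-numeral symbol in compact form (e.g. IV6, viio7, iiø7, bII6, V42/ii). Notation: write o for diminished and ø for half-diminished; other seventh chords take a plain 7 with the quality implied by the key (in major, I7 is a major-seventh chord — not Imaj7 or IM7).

The pitches G#-B-D#-F# form a minor seventh chord rooted on G#.
In E major, G# is the mediant; the diatonic minor seventh chord there is iii7.

iii7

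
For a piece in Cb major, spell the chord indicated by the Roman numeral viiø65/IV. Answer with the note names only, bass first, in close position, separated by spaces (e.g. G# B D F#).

Gb Bbb Db Eb

The slash marks an applied leading-tone chord: viio of IV. In Cb major, IV is Fb, so the leading tone to it is Eb, a half step below.
Building a half-diminished seventh chord on Eb gives Eb-Gb-Bbb-Db.
With the 65 figure the chord is in first inversion; from the bass Gb upward in close position it reads Gb-Bbb-Db-Eb.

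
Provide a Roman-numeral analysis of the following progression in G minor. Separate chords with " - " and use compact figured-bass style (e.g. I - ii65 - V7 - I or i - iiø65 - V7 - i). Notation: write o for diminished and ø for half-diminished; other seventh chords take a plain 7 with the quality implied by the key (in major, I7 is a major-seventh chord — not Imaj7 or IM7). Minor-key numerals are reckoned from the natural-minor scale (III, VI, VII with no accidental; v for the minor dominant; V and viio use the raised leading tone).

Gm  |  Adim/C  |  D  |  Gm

i - iio6 - V - i

Gm: minor triad on G = scale degree 1 → i.
Adim/C: root A is the supertonic; diminished triad there is iio6.
D has root D, degree 5 in G minor, so V.
Gm: root G is the tonic; minor triad there is i.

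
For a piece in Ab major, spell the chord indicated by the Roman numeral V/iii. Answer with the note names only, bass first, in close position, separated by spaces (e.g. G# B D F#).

V/iii is a secondary dominant — the dominant triad of iii. iii in Ab major is C, so the applied chord's root is G, a perfect fifth above.
Building a major triad on G gives G-B-D.

G B D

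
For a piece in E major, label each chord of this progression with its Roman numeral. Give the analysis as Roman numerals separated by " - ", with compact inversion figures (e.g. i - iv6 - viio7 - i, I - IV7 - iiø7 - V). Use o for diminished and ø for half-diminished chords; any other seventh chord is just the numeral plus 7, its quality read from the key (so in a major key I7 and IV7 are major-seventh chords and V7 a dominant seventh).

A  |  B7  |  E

A: major triad on A = scale degree 4 → IV.
B7: dominant seventh chord on B = scale degree 5 → V7.
E has root E, degree 1 in E major, so I.

IV - V7 - I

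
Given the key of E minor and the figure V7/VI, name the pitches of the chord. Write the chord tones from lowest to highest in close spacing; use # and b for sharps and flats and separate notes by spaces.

G B D F

V7/VI is a secondary dominant — the dominant seventh of VI. VI in E minor is C, so the applied chord's root is G, a perfect fifth above.
Building a dominant seventh chord on G gives G-B-D-F.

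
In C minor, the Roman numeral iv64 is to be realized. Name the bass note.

C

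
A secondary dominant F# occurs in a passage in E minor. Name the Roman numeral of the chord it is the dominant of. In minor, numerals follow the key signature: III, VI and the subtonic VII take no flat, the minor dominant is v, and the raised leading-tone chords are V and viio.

V

The chord is a major triad on F#.
A dominant resolves down a perfect fifth: F# → B. In E minor, B is scale degree 5, i.e. V.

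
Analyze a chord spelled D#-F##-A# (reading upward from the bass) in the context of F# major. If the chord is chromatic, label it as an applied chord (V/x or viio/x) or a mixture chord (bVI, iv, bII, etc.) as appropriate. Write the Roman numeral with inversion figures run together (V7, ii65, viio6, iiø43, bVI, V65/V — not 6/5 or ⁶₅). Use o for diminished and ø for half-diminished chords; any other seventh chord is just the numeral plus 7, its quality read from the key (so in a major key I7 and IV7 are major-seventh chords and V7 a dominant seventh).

V/ii

Stacked in thirds the chord is D#-F##-A#: a major triad on D#.
D# is not a diatonic chord root with this quality in F# major, but it lies a perfect fifth above G# (ii), so the chord functions as an applied dominant of ii.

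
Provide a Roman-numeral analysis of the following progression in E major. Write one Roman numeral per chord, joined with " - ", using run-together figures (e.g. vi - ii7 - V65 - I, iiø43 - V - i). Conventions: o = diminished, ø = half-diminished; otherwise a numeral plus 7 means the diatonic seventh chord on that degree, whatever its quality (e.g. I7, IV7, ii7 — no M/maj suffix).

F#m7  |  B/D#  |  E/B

ii7 - V6 - I64

F#m7: minor seventh chord on F# = scale degree 2 → ii7.
B/D# has root B, degree 5 in E major, so V6.
E/B: major triad on E = scale degree 1 → I64.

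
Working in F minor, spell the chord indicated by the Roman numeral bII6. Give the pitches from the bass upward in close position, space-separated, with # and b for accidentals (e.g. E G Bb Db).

Bb Db Gb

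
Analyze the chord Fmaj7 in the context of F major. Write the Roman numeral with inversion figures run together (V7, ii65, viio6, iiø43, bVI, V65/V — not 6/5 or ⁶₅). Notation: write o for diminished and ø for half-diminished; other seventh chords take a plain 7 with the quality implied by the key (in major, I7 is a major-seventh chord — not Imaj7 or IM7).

The pitches F-A-C-E form a major seventh chord rooted on F.
F is scale degree 1 in F major, and a major seventh chord on that degree is written I7.

I7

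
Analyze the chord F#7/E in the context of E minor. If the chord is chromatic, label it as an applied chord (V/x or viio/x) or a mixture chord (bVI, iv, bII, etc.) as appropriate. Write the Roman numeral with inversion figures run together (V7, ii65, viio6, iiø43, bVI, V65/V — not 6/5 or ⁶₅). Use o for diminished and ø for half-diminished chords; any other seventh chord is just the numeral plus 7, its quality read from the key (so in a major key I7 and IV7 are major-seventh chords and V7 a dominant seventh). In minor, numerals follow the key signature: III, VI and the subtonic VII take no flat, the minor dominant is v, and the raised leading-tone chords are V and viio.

V42/V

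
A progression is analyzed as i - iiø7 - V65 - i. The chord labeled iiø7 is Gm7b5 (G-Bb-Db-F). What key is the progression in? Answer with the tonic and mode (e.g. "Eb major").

F minor

iiø7 is given as G-Bb-Db-F — a half-diminished seventh chord with root G.
iiø7 on G implies G is the supertonic; that puts the tonic at F, and the lowercase numeral fits minor mode.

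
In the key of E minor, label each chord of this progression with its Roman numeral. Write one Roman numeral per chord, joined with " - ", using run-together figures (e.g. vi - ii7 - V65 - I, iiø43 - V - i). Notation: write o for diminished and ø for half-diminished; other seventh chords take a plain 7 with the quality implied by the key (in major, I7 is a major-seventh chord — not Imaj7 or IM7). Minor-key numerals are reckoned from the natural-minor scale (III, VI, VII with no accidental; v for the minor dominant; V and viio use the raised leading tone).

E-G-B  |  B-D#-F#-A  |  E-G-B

E-G-B has root E, degree 1 in E minor, so i.
B-D#-F#-A: dominant seventh chord on B = scale degree 5 → V7.
E-G-B: root E is the tonic; minor triad there is i.

i - V7 - i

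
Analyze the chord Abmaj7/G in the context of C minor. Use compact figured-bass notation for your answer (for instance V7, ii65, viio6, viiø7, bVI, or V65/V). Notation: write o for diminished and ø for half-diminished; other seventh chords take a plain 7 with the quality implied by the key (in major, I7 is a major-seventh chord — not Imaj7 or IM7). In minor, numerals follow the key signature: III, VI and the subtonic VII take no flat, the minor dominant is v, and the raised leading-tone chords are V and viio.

VI42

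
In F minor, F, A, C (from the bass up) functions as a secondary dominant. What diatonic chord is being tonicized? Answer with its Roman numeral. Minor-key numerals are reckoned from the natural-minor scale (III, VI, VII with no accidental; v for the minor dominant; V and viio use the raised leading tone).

iv

The chord is a major triad on F.
A dominant resolves down a perfect fifth: F → Bb. In F minor, Bb is scale degree 4, i.e. iv.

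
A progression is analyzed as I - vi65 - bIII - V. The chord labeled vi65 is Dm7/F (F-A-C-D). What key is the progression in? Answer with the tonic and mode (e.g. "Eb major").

The anchor chord is a minor seventh chord on D, labeled vi65.
vi65 on D implies D is the submediant; that puts the tonic at F, and the lowercase numeral fits major mode.

F major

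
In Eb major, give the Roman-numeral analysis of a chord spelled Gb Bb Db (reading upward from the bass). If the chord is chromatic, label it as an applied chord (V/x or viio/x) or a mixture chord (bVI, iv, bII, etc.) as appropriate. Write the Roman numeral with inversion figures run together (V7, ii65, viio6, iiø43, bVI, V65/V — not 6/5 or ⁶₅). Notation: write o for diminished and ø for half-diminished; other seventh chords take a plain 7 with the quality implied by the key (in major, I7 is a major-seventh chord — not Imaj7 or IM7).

bIII

Stacked in thirds the chord is Gb-Bb-Db: a major triad on Gb.
Gb is the lowered third degree of Eb major (diatonic 3 would be G). This is a major triad on the lowered third degree, borrowed from the parallel minor.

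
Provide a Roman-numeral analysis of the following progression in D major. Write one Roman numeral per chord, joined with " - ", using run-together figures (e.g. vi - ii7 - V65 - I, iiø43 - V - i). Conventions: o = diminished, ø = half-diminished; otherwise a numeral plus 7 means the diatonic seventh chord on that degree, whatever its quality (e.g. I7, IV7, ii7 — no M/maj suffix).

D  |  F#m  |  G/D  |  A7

D has root D, degree 1 in D major, so I.
F#m: minor triad on F# = scale degree 3 → iii.
G/D has root G, degree 4 in D major, so IV64.
A7: root A is the dominant; dominant seventh chord there is V7.

I - iii - IV64 - V7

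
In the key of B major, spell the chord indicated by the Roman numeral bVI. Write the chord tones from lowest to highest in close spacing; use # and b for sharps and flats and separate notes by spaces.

Scale degree 6 in B major is G#; lowering it a half step gives G. bVI is a major triad on the lowered sixth degree, borrowed from the parallel minor.
So the chord is G-B-D.

G B D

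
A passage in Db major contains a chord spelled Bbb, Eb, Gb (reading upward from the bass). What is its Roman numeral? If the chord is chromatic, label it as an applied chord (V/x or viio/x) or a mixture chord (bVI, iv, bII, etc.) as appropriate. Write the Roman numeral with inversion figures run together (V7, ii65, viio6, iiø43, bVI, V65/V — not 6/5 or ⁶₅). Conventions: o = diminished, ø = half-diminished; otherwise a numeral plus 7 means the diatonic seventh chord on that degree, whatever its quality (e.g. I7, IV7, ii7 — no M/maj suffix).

Stacked in thirds the chord is Eb-Gb-Bbb: a diminished triad on Eb.
Eb is the second degree of Db major. This is the diminished supertonic triad, borrowed from the parallel minor.
With Bbb in the bass the chord is in second inversion, so the figured bass is 64.

iio64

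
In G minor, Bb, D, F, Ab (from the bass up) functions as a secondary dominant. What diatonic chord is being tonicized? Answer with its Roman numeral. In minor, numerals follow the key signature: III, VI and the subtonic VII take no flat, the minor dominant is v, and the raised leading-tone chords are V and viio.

VI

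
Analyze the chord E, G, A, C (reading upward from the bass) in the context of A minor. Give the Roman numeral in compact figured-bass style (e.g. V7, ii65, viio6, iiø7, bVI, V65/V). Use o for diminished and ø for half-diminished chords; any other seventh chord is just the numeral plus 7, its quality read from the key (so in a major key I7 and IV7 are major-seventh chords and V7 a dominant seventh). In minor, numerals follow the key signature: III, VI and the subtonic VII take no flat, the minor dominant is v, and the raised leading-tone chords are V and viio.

i43

Stacked in thirds the chord is A-C-E-G: a minor seventh chord on A.
A is scale degree 1 in A minor, and a minor seventh chord on that degree is written i7.
With E in the bass the chord is in second inversion, so the figured bass is 43.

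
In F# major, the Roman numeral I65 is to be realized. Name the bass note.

I in F# major has root F#; the chord is F#-A#-C#-E#.
The figure 65 means first inversion — the third is in the bass.

A#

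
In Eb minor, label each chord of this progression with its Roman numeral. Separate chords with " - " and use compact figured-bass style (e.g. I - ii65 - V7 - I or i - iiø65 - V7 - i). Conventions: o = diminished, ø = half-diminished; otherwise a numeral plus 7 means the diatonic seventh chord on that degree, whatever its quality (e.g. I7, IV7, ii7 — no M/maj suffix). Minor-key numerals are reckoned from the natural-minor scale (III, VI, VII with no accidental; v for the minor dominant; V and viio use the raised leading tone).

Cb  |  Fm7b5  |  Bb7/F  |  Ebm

Cb has root Cb, degree 6 in Eb minor, so VI.
Fm7b5: half-diminished seventh chord on F = scale degree 2 → iiø7.
Bb7/F: dominant seventh chord on Bb = scale degree 5 → V43.
Ebm: minor triad on Eb = scale degree 1 → i.

VI - iiø7 - V43 - i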